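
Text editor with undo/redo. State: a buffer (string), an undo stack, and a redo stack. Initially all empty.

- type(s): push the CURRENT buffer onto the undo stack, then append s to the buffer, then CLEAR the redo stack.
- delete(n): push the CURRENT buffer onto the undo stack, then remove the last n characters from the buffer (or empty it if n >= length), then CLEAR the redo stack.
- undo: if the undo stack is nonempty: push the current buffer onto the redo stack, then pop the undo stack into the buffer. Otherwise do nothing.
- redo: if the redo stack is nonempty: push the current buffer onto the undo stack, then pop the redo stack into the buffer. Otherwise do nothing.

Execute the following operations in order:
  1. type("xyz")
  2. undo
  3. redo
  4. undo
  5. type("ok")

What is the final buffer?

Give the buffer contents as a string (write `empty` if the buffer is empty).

Answer: ok

Derivation:
After op 1 (type): buf='xyz' undo_depth=1 redo_depth=0
After op 2 (undo): buf='(empty)' undo_depth=0 redo_depth=1
After op 3 (redo): buf='xyz' undo_depth=1 redo_depth=0
After op 4 (undo): buf='(empty)' undo_depth=0 redo_depth=1
After op 5 (type): buf='ok' undo_depth=1 redo_depth=0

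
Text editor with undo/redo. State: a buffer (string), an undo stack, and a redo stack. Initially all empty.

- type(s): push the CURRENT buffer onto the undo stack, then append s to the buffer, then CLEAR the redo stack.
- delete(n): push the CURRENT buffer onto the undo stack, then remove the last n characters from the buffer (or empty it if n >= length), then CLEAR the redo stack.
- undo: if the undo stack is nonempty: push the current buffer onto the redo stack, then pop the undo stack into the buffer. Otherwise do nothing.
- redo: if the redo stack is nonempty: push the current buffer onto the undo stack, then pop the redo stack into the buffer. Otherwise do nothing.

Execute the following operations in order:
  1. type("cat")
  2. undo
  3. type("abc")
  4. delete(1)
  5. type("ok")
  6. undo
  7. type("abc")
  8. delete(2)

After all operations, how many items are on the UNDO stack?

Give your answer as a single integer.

After op 1 (type): buf='cat' undo_depth=1 redo_depth=0
After op 2 (undo): buf='(empty)' undo_depth=0 redo_depth=1
After op 3 (type): buf='abc' undo_depth=1 redo_depth=0
After op 4 (delete): buf='ab' undo_depth=2 redo_depth=0
After op 5 (type): buf='abok' undo_depth=3 redo_depth=0
After op 6 (undo): buf='ab' undo_depth=2 redo_depth=1
After op 7 (type): buf='ababc' undo_depth=3 redo_depth=0
After op 8 (delete): buf='aba' undo_depth=4 redo_depth=0

Answer: 4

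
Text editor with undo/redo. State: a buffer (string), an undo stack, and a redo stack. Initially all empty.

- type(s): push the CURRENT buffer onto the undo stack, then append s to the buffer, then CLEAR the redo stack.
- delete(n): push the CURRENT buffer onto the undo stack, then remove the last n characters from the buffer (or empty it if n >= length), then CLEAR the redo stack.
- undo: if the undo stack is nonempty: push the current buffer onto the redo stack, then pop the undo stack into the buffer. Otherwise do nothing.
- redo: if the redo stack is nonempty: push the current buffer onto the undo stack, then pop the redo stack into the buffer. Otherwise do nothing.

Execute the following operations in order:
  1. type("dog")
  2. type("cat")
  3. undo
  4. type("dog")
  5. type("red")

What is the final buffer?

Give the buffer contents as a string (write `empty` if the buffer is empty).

Answer: dogdogred

Derivation:
After op 1 (type): buf='dog' undo_depth=1 redo_depth=0
After op 2 (type): buf='dogcat' undo_depth=2 redo_depth=0
After op 3 (undo): buf='dog' undo_depth=1 redo_depth=1
After op 4 (type): buf='dogdog' undo_depth=2 redo_depth=0
After op 5 (type): buf='dogdogred' undo_depth=3 redo_depth=0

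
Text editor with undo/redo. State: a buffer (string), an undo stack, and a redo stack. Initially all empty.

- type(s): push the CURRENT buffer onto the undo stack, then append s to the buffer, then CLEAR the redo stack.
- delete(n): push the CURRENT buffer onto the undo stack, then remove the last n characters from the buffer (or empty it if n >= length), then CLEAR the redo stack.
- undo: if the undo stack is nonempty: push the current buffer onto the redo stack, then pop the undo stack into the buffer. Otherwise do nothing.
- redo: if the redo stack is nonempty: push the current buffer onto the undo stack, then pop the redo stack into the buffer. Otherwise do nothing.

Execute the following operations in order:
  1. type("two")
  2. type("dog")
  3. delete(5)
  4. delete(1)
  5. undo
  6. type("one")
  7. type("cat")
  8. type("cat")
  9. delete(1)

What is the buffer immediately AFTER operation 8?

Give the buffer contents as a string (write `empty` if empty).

Answer: tonecatcat

Derivation:
After op 1 (type): buf='two' undo_depth=1 redo_depth=0
After op 2 (type): buf='twodog' undo_depth=2 redo_depth=0
After op 3 (delete): buf='t' undo_depth=3 redo_depth=0
After op 4 (delete): buf='(empty)' undo_depth=4 redo_depth=0
After op 5 (undo): buf='t' undo_depth=3 redo_depth=1
After op 6 (type): buf='tone' undo_depth=4 redo_depth=0
After op 7 (type): buf='tonecat' undo_depth=5 redo_depth=0
After op 8 (type): buf='tonecatcat' undo_depth=6 redo_depth=0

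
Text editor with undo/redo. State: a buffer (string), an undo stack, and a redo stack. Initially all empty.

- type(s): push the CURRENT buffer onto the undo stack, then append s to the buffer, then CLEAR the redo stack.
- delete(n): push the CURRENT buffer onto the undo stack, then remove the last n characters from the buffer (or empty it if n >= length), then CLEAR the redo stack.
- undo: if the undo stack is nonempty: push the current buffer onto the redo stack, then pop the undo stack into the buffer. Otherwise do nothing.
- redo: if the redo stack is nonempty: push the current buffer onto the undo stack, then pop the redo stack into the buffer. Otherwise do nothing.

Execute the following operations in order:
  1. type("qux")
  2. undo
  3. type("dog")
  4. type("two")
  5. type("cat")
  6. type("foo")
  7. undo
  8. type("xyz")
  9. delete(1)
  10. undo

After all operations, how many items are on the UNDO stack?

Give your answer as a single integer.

Answer: 4

Derivation:
After op 1 (type): buf='qux' undo_depth=1 redo_depth=0
After op 2 (undo): buf='(empty)' undo_depth=0 redo_depth=1
After op 3 (type): buf='dog' undo_depth=1 redo_depth=0
After op 4 (type): buf='dogtwo' undo_depth=2 redo_depth=0
After op 5 (type): buf='dogtwocat' undo_depth=3 redo_depth=0
After op 6 (type): buf='dogtwocatfoo' undo_depth=4 redo_depth=0
After op 7 (undo): buf='dogtwocat' undo_depth=3 redo_depth=1
After op 8 (type): buf='dogtwocatxyz' undo_depth=4 redo_depth=0
After op 9 (delete): buf='dogtwocatxy' undo_depth=5 redo_depth=0
After op 10 (undo): buf='dogtwocatxyz' undo_depth=4 redo_depth=1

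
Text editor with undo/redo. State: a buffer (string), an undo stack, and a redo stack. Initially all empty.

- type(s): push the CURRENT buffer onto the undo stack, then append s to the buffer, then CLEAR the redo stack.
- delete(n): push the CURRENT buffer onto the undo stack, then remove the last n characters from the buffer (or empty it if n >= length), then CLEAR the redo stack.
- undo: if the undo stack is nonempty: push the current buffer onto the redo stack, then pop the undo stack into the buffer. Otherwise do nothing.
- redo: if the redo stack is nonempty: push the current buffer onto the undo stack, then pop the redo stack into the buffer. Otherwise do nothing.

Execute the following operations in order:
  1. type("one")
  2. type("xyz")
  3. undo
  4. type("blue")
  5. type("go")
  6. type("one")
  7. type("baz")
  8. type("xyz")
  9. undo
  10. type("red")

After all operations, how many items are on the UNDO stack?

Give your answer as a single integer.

After op 1 (type): buf='one' undo_depth=1 redo_depth=0
After op 2 (type): buf='onexyz' undo_depth=2 redo_depth=0
After op 3 (undo): buf='one' undo_depth=1 redo_depth=1
After op 4 (type): buf='oneblue' undo_depth=2 redo_depth=0
After op 5 (type): buf='onebluego' undo_depth=3 redo_depth=0
After op 6 (type): buf='onebluegoone' undo_depth=4 redo_depth=0
After op 7 (type): buf='onebluegoonebaz' undo_depth=5 redo_depth=0
After op 8 (type): buf='onebluegoonebazxyz' undo_depth=6 redo_depth=0
After op 9 (undo): buf='onebluegoonebaz' undo_depth=5 redo_depth=1
After op 10 (type): buf='onebluegoonebazred' undo_depth=6 redo_depth=0

Answer: 6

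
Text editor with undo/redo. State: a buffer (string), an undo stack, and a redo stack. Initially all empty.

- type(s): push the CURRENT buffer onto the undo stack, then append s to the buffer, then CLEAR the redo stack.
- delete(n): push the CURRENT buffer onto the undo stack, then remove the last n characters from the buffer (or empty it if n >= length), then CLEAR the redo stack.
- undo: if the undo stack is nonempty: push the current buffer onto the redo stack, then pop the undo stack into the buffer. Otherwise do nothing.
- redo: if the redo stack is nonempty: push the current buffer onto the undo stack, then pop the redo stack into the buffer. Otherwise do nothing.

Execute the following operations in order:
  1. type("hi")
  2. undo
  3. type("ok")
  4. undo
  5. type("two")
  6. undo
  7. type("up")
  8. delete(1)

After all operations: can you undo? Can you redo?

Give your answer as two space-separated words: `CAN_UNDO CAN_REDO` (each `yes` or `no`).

Answer: yes no

Derivation:
After op 1 (type): buf='hi' undo_depth=1 redo_depth=0
After op 2 (undo): buf='(empty)' undo_depth=0 redo_depth=1
After op 3 (type): buf='ok' undo_depth=1 redo_depth=0
After op 4 (undo): buf='(empty)' undo_depth=0 redo_depth=1
After op 5 (type): buf='two' undo_depth=1 redo_depth=0
After op 6 (undo): buf='(empty)' undo_depth=0 redo_depth=1
After op 7 (type): buf='up' undo_depth=1 redo_depth=0
After op 8 (delete): buf='u' undo_depth=2 redo_depth=0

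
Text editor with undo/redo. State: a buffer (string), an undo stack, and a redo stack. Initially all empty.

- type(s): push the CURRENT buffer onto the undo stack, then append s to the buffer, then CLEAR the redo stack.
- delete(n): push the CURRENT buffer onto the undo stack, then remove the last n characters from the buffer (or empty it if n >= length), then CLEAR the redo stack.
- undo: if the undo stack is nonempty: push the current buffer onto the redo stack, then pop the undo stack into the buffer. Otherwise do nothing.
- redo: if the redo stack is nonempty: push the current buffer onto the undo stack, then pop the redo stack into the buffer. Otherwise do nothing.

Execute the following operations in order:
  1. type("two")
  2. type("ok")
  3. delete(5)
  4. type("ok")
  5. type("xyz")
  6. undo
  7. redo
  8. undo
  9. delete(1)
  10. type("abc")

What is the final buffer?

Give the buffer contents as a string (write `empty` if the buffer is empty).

After op 1 (type): buf='two' undo_depth=1 redo_depth=0
After op 2 (type): buf='twook' undo_depth=2 redo_depth=0
After op 3 (delete): buf='(empty)' undo_depth=3 redo_depth=0
After op 4 (type): buf='ok' undo_depth=4 redo_depth=0
After op 5 (type): buf='okxyz' undo_depth=5 redo_depth=0
After op 6 (undo): buf='ok' undo_depth=4 redo_depth=1
After op 7 (redo): buf='okxyz' undo_depth=5 redo_depth=0
After op 8 (undo): buf='ok' undo_depth=4 redo_depth=1
After op 9 (delete): buf='o' undo_depth=5 redo_depth=0
After op 10 (type): buf='oabc' undo_depth=6 redo_depth=0

Answer: oabc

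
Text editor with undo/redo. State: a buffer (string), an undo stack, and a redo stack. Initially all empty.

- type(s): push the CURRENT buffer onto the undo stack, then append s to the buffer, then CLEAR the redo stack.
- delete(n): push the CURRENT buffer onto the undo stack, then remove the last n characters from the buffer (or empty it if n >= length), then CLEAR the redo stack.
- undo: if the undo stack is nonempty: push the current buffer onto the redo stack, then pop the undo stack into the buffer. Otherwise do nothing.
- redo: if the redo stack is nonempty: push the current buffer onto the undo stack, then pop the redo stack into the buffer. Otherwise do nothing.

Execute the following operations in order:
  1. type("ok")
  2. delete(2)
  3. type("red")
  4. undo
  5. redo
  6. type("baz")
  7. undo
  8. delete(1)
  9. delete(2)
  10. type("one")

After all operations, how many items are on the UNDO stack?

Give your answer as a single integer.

After op 1 (type): buf='ok' undo_depth=1 redo_depth=0
After op 2 (delete): buf='(empty)' undo_depth=2 redo_depth=0
After op 3 (type): buf='red' undo_depth=3 redo_depth=0
After op 4 (undo): buf='(empty)' undo_depth=2 redo_depth=1
After op 5 (redo): buf='red' undo_depth=3 redo_depth=0
After op 6 (type): buf='redbaz' undo_depth=4 redo_depth=0
After op 7 (undo): buf='red' undo_depth=3 redo_depth=1
After op 8 (delete): buf='re' undo_depth=4 redo_depth=0
After op 9 (delete): buf='(empty)' undo_depth=5 redo_depth=0
After op 10 (type): buf='one' undo_depth=6 redo_depth=0

Answer: 6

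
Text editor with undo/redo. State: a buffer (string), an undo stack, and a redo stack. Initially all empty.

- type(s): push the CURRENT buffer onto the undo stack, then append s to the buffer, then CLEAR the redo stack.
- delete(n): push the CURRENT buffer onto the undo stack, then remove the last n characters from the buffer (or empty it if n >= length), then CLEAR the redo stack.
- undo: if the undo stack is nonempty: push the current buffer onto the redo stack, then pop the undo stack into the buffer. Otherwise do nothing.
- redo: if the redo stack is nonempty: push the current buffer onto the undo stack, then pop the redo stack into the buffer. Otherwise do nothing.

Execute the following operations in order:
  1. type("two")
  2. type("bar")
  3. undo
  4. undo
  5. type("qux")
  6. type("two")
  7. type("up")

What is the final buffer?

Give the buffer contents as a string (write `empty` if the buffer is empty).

After op 1 (type): buf='two' undo_depth=1 redo_depth=0
After op 2 (type): buf='twobar' undo_depth=2 redo_depth=0
After op 3 (undo): buf='two' undo_depth=1 redo_depth=1
After op 4 (undo): buf='(empty)' undo_depth=0 redo_depth=2
After op 5 (type): buf='qux' undo_depth=1 redo_depth=0
After op 6 (type): buf='quxtwo' undo_depth=2 redo_depth=0
After op 7 (type): buf='quxtwoup' undo_depth=3 redo_depth=0

Answer: quxtwoup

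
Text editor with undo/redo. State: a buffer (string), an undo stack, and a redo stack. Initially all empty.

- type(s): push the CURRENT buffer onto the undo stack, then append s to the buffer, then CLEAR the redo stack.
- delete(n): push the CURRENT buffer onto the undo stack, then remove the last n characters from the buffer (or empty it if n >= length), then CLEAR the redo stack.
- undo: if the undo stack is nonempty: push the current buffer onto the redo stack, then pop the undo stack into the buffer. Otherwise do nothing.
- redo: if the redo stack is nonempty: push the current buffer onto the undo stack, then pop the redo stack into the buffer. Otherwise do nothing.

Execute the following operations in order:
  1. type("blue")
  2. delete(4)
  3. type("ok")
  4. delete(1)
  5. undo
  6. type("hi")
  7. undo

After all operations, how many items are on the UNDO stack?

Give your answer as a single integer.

After op 1 (type): buf='blue' undo_depth=1 redo_depth=0
After op 2 (delete): buf='(empty)' undo_depth=2 redo_depth=0
After op 3 (type): buf='ok' undo_depth=3 redo_depth=0
After op 4 (delete): buf='o' undo_depth=4 redo_depth=0
After op 5 (undo): buf='ok' undo_depth=3 redo_depth=1
After op 6 (type): buf='okhi' undo_depth=4 redo_depth=0
After op 7 (undo): buf='ok' undo_depth=3 redo_depth=1

Answer: 3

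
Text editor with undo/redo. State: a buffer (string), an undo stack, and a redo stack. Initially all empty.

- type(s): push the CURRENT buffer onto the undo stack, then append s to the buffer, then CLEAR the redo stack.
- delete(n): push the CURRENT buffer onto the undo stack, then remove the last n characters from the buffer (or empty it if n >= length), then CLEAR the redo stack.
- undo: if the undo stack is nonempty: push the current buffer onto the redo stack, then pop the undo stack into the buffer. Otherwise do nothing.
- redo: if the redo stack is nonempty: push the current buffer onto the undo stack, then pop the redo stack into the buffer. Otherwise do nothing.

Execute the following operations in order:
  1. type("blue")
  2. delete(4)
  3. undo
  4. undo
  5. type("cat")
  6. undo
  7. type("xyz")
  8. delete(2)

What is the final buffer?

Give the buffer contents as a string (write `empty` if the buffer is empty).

Answer: x

Derivation:
After op 1 (type): buf='blue' undo_depth=1 redo_depth=0
After op 2 (delete): buf='(empty)' undo_depth=2 redo_depth=0
After op 3 (undo): buf='blue' undo_depth=1 redo_depth=1
After op 4 (undo): buf='(empty)' undo_depth=0 redo_depth=2
After op 5 (type): buf='cat' undo_depth=1 redo_depth=0
After op 6 (undo): buf='(empty)' undo_depth=0 redo_depth=1
After op 7 (type): buf='xyz' undo_depth=1 redo_depth=0
After op 8 (delete): buf='x' undo_depth=2 redo_depth=0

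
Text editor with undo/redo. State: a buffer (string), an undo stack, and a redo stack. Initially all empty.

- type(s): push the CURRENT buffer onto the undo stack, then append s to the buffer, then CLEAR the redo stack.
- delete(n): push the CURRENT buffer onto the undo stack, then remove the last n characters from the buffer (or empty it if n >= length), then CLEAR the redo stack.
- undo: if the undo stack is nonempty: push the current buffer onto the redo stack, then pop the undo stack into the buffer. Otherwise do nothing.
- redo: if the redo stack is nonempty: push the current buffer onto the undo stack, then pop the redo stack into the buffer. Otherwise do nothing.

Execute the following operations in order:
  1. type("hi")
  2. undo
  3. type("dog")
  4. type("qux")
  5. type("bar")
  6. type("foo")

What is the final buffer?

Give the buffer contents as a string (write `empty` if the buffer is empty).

After op 1 (type): buf='hi' undo_depth=1 redo_depth=0
After op 2 (undo): buf='(empty)' undo_depth=0 redo_depth=1
After op 3 (type): buf='dog' undo_depth=1 redo_depth=0
After op 4 (type): buf='dogqux' undo_depth=2 redo_depth=0
After op 5 (type): buf='dogquxbar' undo_depth=3 redo_depth=0
After op 6 (type): buf='dogquxbarfoo' undo_depth=4 redo_depth=0

Answer: dogquxbarfoo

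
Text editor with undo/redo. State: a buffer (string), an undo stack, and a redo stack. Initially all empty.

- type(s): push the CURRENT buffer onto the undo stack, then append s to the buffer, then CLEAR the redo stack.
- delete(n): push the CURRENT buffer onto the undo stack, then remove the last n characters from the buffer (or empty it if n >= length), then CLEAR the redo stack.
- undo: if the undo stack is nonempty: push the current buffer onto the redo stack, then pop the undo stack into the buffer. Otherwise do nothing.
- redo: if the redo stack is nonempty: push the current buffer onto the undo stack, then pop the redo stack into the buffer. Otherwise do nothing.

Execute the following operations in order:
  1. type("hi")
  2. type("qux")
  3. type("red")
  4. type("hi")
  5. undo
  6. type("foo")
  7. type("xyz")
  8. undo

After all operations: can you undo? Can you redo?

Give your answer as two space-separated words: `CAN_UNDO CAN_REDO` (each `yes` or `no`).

Answer: yes yes

Derivation:
After op 1 (type): buf='hi' undo_depth=1 redo_depth=0
After op 2 (type): buf='hiqux' undo_depth=2 redo_depth=0
After op 3 (type): buf='hiquxred' undo_depth=3 redo_depth=0
After op 4 (type): buf='hiquxredhi' undo_depth=4 redo_depth=0
After op 5 (undo): buf='hiquxred' undo_depth=3 redo_depth=1
After op 6 (type): buf='hiquxredfoo' undo_depth=4 redo_depth=0
After op 7 (type): buf='hiquxredfooxyz' undo_depth=5 redo_depth=0
After op 8 (undo): buf='hiquxredfoo' undo_depth=4 redo_depth=1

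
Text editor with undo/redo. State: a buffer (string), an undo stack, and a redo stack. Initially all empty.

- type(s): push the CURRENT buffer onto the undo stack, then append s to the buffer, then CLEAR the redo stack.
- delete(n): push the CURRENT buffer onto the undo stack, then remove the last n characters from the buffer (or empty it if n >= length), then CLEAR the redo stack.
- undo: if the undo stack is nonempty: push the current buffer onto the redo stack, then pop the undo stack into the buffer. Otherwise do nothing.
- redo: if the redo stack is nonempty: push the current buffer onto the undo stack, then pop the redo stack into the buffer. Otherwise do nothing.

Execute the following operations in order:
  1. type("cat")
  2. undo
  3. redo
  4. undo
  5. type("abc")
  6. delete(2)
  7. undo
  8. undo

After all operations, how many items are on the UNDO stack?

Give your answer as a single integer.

After op 1 (type): buf='cat' undo_depth=1 redo_depth=0
After op 2 (undo): buf='(empty)' undo_depth=0 redo_depth=1
After op 3 (redo): buf='cat' undo_depth=1 redo_depth=0
After op 4 (undo): buf='(empty)' undo_depth=0 redo_depth=1
After op 5 (type): buf='abc' undo_depth=1 redo_depth=0
After op 6 (delete): buf='a' undo_depth=2 redo_depth=0
After op 7 (undo): buf='abc' undo_depth=1 redo_depth=1
After op 8 (undo): buf='(empty)' undo_depth=0 redo_depth=2

Answer: 0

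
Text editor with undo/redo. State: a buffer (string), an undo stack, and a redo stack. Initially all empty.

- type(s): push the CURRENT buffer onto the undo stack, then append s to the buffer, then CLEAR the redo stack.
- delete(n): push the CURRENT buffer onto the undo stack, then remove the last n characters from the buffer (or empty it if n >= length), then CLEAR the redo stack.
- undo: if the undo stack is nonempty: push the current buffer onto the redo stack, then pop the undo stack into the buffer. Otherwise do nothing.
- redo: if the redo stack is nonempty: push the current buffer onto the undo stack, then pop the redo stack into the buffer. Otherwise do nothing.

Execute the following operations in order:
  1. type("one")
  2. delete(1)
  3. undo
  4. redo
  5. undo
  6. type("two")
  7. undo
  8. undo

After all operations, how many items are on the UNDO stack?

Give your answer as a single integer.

Answer: 0

Derivation:
After op 1 (type): buf='one' undo_depth=1 redo_depth=0
After op 2 (delete): buf='on' undo_depth=2 redo_depth=0
After op 3 (undo): buf='one' undo_depth=1 redo_depth=1
After op 4 (redo): buf='on' undo_depth=2 redo_depth=0
After op 5 (undo): buf='one' undo_depth=1 redo_depth=1
After op 6 (type): buf='onetwo' undo_depth=2 redo_depth=0
After op 7 (undo): buf='one' undo_depth=1 redo_depth=1
After op 8 (undo): buf='(empty)' undo_depth=0 redo_depth=2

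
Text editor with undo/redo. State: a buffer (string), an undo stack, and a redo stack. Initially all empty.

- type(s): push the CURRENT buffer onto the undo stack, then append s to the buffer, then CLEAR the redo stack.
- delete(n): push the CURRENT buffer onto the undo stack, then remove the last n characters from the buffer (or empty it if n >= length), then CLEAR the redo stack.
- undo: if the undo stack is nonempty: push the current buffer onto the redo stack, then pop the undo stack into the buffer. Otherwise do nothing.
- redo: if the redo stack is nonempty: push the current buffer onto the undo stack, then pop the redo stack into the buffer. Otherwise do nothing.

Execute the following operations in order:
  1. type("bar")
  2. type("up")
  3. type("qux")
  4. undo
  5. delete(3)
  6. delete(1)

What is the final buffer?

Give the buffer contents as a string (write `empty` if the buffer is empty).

After op 1 (type): buf='bar' undo_depth=1 redo_depth=0
After op 2 (type): buf='barup' undo_depth=2 redo_depth=0
After op 3 (type): buf='barupqux' undo_depth=3 redo_depth=0
After op 4 (undo): buf='barup' undo_depth=2 redo_depth=1
After op 5 (delete): buf='ba' undo_depth=3 redo_depth=0
After op 6 (delete): buf='b' undo_depth=4 redo_depth=0

Answer: b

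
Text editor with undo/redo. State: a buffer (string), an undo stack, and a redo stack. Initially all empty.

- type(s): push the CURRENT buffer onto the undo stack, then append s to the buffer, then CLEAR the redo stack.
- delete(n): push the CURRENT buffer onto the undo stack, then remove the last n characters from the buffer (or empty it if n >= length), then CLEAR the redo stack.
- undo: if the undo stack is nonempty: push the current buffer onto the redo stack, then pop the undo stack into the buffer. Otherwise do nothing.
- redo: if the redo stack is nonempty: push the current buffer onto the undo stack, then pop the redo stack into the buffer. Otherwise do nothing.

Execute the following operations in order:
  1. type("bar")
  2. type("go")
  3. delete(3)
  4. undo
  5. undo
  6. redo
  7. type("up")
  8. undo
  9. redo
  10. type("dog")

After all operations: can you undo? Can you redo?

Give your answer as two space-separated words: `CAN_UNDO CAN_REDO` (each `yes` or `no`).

Answer: yes no

Derivation:
After op 1 (type): buf='bar' undo_depth=1 redo_depth=0
After op 2 (type): buf='bargo' undo_depth=2 redo_depth=0
After op 3 (delete): buf='ba' undo_depth=3 redo_depth=0
After op 4 (undo): buf='bargo' undo_depth=2 redo_depth=1
After op 5 (undo): buf='bar' undo_depth=1 redo_depth=2
After op 6 (redo): buf='bargo' undo_depth=2 redo_depth=1
After op 7 (type): buf='bargoup' undo_depth=3 redo_depth=0
After op 8 (undo): buf='bargo' undo_depth=2 redo_depth=1
After op 9 (redo): buf='bargoup' undo_depth=3 redo_depth=0
After op 10 (type): buf='bargoupdog' undo_depth=4 redo_depth=0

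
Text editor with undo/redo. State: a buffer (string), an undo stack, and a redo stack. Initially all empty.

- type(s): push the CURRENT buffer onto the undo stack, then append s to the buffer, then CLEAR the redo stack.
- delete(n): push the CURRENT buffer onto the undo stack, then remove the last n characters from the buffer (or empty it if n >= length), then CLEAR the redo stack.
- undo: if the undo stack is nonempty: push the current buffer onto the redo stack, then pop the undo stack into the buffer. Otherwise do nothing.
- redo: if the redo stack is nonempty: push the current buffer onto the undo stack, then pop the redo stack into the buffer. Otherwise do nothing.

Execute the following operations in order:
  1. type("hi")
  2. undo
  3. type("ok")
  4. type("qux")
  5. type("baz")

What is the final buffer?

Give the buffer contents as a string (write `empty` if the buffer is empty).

After op 1 (type): buf='hi' undo_depth=1 redo_depth=0
After op 2 (undo): buf='(empty)' undo_depth=0 redo_depth=1
After op 3 (type): buf='ok' undo_depth=1 redo_depth=0
After op 4 (type): buf='okqux' undo_depth=2 redo_depth=0
After op 5 (type): buf='okquxbaz' undo_depth=3 redo_depth=0

Answer: okquxbaz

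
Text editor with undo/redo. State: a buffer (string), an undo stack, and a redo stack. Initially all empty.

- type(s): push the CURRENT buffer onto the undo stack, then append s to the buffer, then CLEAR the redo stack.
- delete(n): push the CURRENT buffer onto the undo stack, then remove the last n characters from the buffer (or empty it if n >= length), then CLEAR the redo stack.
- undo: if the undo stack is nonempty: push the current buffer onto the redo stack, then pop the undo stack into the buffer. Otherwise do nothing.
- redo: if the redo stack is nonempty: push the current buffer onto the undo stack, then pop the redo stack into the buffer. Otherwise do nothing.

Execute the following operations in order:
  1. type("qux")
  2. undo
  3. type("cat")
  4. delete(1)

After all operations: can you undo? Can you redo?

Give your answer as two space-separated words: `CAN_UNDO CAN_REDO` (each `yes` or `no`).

After op 1 (type): buf='qux' undo_depth=1 redo_depth=0
After op 2 (undo): buf='(empty)' undo_depth=0 redo_depth=1
After op 3 (type): buf='cat' undo_depth=1 redo_depth=0
After op 4 (delete): buf='ca' undo_depth=2 redo_depth=0

Answer: yes no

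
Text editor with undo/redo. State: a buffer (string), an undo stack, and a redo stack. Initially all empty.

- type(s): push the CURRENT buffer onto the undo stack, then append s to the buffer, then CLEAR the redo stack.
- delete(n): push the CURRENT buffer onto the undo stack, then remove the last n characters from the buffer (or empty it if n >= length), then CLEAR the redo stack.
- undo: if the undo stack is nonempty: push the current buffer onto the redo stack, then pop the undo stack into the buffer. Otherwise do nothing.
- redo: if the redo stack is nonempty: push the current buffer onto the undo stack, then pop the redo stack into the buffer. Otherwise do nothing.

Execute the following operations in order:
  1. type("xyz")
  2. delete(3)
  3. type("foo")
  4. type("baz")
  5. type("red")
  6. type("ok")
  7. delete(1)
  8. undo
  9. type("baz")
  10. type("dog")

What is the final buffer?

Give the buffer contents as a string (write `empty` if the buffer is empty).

After op 1 (type): buf='xyz' undo_depth=1 redo_depth=0
After op 2 (delete): buf='(empty)' undo_depth=2 redo_depth=0
After op 3 (type): buf='foo' undo_depth=3 redo_depth=0
After op 4 (type): buf='foobaz' undo_depth=4 redo_depth=0
After op 5 (type): buf='foobazred' undo_depth=5 redo_depth=0
After op 6 (type): buf='foobazredok' undo_depth=6 redo_depth=0
After op 7 (delete): buf='foobazredo' undo_depth=7 redo_depth=0
After op 8 (undo): buf='foobazredok' undo_depth=6 redo_depth=1
After op 9 (type): buf='foobazredokbaz' undo_depth=7 redo_depth=0
After op 10 (type): buf='foobazredokbazdog' undo_depth=8 redo_depth=0

Answer: foobazredokbazdog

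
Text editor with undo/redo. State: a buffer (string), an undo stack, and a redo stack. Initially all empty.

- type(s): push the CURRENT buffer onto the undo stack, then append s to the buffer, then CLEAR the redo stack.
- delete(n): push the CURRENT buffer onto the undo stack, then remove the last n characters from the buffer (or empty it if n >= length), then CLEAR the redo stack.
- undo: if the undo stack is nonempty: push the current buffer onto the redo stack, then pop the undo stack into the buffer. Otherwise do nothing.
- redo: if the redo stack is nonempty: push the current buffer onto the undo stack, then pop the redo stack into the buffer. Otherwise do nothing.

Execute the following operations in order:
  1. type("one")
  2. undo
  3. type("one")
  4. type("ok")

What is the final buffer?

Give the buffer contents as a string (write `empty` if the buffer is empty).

After op 1 (type): buf='one' undo_depth=1 redo_depth=0
After op 2 (undo): buf='(empty)' undo_depth=0 redo_depth=1
After op 3 (type): buf='one' undo_depth=1 redo_depth=0
After op 4 (type): buf='oneok' undo_depth=2 redo_depth=0

Answer: oneok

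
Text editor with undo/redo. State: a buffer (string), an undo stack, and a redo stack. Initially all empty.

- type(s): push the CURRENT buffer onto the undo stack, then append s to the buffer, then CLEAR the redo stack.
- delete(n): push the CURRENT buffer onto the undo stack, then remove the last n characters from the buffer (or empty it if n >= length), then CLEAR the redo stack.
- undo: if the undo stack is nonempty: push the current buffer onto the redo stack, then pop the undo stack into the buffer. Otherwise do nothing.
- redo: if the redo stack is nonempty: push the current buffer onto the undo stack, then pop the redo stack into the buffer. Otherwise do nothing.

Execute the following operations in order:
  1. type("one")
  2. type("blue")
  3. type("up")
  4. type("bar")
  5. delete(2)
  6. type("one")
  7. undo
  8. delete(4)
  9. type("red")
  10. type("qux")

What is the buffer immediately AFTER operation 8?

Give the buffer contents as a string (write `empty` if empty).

Answer: oneblu

Derivation:
After op 1 (type): buf='one' undo_depth=1 redo_depth=0
After op 2 (type): buf='oneblue' undo_depth=2 redo_depth=0
After op 3 (type): buf='oneblueup' undo_depth=3 redo_depth=0
After op 4 (type): buf='oneblueupbar' undo_depth=4 redo_depth=0
After op 5 (delete): buf='oneblueupb' undo_depth=5 redo_depth=0
After op 6 (type): buf='oneblueupbone' undo_depth=6 redo_depth=0
After op 7 (undo): buf='oneblueupb' undo_depth=5 redo_depth=1
After op 8 (delete): buf='oneblu' undo_depth=6 redo_depth=0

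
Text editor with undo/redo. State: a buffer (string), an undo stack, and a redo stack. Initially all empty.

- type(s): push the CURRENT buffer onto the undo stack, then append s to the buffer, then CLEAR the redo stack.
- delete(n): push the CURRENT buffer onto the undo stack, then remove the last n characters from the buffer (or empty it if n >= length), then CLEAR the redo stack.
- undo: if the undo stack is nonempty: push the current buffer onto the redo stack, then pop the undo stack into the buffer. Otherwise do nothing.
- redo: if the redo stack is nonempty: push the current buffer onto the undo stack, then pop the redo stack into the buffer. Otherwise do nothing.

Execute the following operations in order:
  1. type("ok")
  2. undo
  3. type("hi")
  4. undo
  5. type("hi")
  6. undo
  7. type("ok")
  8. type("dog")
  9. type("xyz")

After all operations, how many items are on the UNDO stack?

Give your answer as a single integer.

After op 1 (type): buf='ok' undo_depth=1 redo_depth=0
After op 2 (undo): buf='(empty)' undo_depth=0 redo_depth=1
After op 3 (type): buf='hi' undo_depth=1 redo_depth=0
After op 4 (undo): buf='(empty)' undo_depth=0 redo_depth=1
After op 5 (type): buf='hi' undo_depth=1 redo_depth=0
After op 6 (undo): buf='(empty)' undo_depth=0 redo_depth=1
After op 7 (type): buf='ok' undo_depth=1 redo_depth=0
After op 8 (type): buf='okdog' undo_depth=2 redo_depth=0
After op 9 (type): buf='okdogxyz' undo_depth=3 redo_depth=0

Answer: 3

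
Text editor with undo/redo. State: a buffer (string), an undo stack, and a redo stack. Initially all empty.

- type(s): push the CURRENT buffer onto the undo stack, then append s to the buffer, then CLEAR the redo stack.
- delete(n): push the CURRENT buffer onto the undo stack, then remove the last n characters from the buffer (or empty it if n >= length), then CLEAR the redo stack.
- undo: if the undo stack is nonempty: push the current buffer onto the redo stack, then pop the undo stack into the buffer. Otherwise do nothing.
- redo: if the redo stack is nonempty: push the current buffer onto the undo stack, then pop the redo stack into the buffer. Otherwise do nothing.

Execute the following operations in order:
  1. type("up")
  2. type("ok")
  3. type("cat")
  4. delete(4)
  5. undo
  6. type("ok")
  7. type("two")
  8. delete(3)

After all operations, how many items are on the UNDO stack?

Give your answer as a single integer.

After op 1 (type): buf='up' undo_depth=1 redo_depth=0
After op 2 (type): buf='upok' undo_depth=2 redo_depth=0
After op 3 (type): buf='upokcat' undo_depth=3 redo_depth=0
After op 4 (delete): buf='upo' undo_depth=4 redo_depth=0
After op 5 (undo): buf='upokcat' undo_depth=3 redo_depth=1
After op 6 (type): buf='upokcatok' undo_depth=4 redo_depth=0
After op 7 (type): buf='upokcatoktwo' undo_depth=5 redo_depth=0
After op 8 (delete): buf='upokcatok' undo_depth=6 redo_depth=0

Answer: 6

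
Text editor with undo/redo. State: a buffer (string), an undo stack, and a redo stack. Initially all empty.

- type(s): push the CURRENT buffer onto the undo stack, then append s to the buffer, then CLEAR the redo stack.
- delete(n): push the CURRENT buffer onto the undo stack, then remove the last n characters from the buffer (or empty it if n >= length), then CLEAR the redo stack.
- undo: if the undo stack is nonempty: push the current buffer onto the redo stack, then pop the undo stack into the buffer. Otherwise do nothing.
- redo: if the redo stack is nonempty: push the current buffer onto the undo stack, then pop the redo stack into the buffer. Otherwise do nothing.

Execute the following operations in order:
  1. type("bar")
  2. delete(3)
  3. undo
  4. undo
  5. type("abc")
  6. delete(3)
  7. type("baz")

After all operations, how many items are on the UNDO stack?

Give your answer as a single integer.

Answer: 3

Derivation:
After op 1 (type): buf='bar' undo_depth=1 redo_depth=0
After op 2 (delete): buf='(empty)' undo_depth=2 redo_depth=0
After op 3 (undo): buf='bar' undo_depth=1 redo_depth=1
After op 4 (undo): buf='(empty)' undo_depth=0 redo_depth=2
After op 5 (type): buf='abc' undo_depth=1 redo_depth=0
After op 6 (delete): buf='(empty)' undo_depth=2 redo_depth=0
After op 7 (type): buf='baz' undo_depth=3 redo_depth=0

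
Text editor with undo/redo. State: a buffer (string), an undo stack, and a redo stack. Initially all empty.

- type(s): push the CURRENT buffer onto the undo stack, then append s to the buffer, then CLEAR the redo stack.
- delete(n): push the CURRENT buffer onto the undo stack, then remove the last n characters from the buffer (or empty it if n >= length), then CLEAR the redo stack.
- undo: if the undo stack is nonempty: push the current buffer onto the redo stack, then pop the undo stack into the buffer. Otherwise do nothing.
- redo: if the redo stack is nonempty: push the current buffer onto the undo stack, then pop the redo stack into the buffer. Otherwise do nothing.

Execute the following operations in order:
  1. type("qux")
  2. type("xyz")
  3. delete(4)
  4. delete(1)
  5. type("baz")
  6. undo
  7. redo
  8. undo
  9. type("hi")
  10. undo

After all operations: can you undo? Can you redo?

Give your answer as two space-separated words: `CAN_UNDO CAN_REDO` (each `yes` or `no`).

After op 1 (type): buf='qux' undo_depth=1 redo_depth=0
After op 2 (type): buf='quxxyz' undo_depth=2 redo_depth=0
After op 3 (delete): buf='qu' undo_depth=3 redo_depth=0
After op 4 (delete): buf='q' undo_depth=4 redo_depth=0
After op 5 (type): buf='qbaz' undo_depth=5 redo_depth=0
After op 6 (undo): buf='q' undo_depth=4 redo_depth=1
After op 7 (redo): buf='qbaz' undo_depth=5 redo_depth=0
After op 8 (undo): buf='q' undo_depth=4 redo_depth=1
After op 9 (type): buf='qhi' undo_depth=5 redo_depth=0
After op 10 (undo): buf='q' undo_depth=4 redo_depth=1

Answer: yes yes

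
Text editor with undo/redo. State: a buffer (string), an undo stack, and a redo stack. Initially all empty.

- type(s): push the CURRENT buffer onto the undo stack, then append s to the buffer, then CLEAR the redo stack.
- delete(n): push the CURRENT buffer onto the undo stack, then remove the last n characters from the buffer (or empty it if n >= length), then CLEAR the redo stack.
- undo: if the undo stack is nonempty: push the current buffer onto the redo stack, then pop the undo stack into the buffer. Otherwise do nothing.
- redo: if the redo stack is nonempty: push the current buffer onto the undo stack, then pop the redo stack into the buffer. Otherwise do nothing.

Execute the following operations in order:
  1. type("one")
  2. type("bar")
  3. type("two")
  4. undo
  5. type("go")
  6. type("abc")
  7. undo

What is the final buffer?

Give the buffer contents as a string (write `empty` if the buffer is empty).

Answer: onebargo

Derivation:
After op 1 (type): buf='one' undo_depth=1 redo_depth=0
After op 2 (type): buf='onebar' undo_depth=2 redo_depth=0
After op 3 (type): buf='onebartwo' undo_depth=3 redo_depth=0
After op 4 (undo): buf='onebar' undo_depth=2 redo_depth=1
After op 5 (type): buf='onebargo' undo_depth=3 redo_depth=0
After op 6 (type): buf='onebargoabc' undo_depth=4 redo_depth=0
After op 7 (undo): buf='onebargo' undo_depth=3 redo_depth=1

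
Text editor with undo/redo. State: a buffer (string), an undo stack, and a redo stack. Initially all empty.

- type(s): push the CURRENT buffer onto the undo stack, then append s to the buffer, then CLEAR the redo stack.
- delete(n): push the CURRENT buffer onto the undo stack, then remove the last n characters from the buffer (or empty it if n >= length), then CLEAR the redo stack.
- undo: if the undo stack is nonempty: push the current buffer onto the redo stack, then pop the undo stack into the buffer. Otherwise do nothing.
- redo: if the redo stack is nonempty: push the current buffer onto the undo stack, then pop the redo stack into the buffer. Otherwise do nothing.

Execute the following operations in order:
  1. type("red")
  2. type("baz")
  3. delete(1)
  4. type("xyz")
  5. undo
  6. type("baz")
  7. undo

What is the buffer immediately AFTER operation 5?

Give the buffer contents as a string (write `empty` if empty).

Answer: redba

Derivation:
After op 1 (type): buf='red' undo_depth=1 redo_depth=0
After op 2 (type): buf='redbaz' undo_depth=2 redo_depth=0
After op 3 (delete): buf='redba' undo_depth=3 redo_depth=0
After op 4 (type): buf='redbaxyz' undo_depth=4 redo_depth=0
After op 5 (undo): buf='redba' undo_depth=3 redo_depth=1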